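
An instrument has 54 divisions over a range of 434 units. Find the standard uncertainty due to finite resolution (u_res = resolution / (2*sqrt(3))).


resolution = range / divisions
resolution = 434 / 54 = 8.037037
u_res = resolution / (2*sqrt(3))
u_res = 8.037037 / 3.4641016
u_res = 2.3201

2.3201


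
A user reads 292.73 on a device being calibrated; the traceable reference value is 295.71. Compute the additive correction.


Correction = standard - reading
= 295.71 - 292.73
= 2.9800

2.9800


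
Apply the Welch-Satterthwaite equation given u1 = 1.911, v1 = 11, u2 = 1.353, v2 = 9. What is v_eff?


uc = sqrt(u1^2 + u2^2) = sqrt(1.911^2 + 1.353^2) = 2.3414803
v_eff = uc^4 / (u1^4/v1 + u2^4/v2)
= 2.3414803^4 / (1.911^4/11 + 1.353^4/9)
= 30.058135 / 1.5847592
v_eff = 18.9670

18.9670


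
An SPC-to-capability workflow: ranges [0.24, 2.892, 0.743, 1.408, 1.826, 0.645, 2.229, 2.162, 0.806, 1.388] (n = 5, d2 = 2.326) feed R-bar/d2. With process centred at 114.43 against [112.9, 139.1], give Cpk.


R_bar = (0.24 + 2.892 + 0.743 + 1.408 + 1.826 + 0.645 + 2.229 + 2.162 + 0.806 + 1.388) / 10 = 1.4339
sigma = R_bar / d2 = 1.4339 / 2.326 = 0.61646604
Cp = (USL - LSL)/(6*sigma) = (139.1 - 112.9)/(6*0.61646604) = 7.0834
Cpu = (139.1 - 114.43)/(3*0.61646604) = 13.3395
Cpl = (114.43 - 112.9)/(3*0.61646604) = 0.8273
Cpk = min(Cpu, Cpl) = 0.8273

0.8273


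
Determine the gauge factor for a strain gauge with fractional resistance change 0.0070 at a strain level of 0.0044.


GF = (dR/R) / epsilon
= 0.0070 / 0.0044
= 1.5909

1.5909


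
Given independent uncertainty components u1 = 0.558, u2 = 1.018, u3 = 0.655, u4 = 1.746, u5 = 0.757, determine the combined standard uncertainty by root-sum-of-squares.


uc = sqrt(0.558^2 + 1.018^2 + 0.655^2 + 1.746^2 + 0.757^2)
uc = sqrt(5.398278)
uc = 2.3234

2.3234


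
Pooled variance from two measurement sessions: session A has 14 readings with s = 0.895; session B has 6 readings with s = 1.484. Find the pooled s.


s_p = sqrt(((n1-1)*s1^2 + (n2-1)*s2^2) / (n1+n2-2))
numerator = (14-1)*0.895^2 + (6-1)*1.484^2 = 10.413325 + 11.01128 = 21.424605
denominator = 14 + 6 - 2 = 18
s_p^2 = 21.424605 / 18 = 1.1902558
s_p = sqrt(1.1902558) = 1.0910

1.0910


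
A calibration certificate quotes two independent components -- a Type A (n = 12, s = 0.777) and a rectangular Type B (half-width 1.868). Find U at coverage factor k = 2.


u_A = s / sqrt(n) = 0.777 / sqrt(12) = 0.22430058
u_B = half_width / sqrt(3) = 1.868 / sqrt(3) = 1.0784903
uc = sqrt(u_A^2 + u_B^2) = sqrt(0.22430058^2 + 1.0784903^2) = 1.101568
U = k * uc = 2 * 1.101568
U = 2.2031

2.2031


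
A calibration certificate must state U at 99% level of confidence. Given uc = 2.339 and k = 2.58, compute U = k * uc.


U = k * uc
U = 2.58 * 2.339
U = 6.0346

6.0346


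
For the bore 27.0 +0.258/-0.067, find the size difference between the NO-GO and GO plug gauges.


GO = nominal - lower_tol (smallest hole = maximum material condition)
GO = 27.0 - 0.067 = 26.933
NO-GO = nominal + upper_tol (largest hole = least material condition)
NO-GO = 27.0 + 0.258 = 27.258
spread = NO-GO - GO = 27.258 - 26.933 = 0.3250

0.3250


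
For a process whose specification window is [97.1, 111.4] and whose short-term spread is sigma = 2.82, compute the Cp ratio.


Cp = (USL - LSL) / (6 * sigma)
= (111.4 - 97.1) / (6 * 2.82)
= 14.3000 / 16.9200
= 0.8452

0.8452


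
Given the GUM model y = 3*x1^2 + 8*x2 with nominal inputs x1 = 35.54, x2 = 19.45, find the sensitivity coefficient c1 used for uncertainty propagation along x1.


y = 3*x1^2 + 8*x2
dy/dx1 = 2*3*x1
Evaluate at x1 = 35.54: c1 = 6 * 35.54
c1 = 213.2400

213.2400


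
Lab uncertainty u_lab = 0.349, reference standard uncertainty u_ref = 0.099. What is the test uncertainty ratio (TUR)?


TUR = u_lab / u_ref
= 0.349 / 0.099
= 3.5253

3.5253


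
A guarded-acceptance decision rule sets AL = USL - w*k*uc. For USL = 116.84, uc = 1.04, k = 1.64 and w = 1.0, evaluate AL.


U = k * uc = 1.64 * 1.04 = 1.7056
guard band g = w * U = 1.0 * 1.7056 = 1.7056
AL = USL - g = 116.84 - 1.7056
AL = 115.1344

115.1344


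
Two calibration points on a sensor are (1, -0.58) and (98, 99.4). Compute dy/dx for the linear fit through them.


slope = (y2 - y1) / (x2 - x1)
= (99.4 - -0.58) / (98 - 1)
= 99.9800 / 97
= 1.0307

1.0307


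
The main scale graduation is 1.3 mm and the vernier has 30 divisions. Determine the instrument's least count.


LC = MSD / n_div
= 1.3 / 30
= 0.0433

0.0433


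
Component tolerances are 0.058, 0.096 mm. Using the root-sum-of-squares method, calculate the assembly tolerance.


RSS = sqrt(0.058^2 + 0.096^2)
= sqrt(0.01258)
= 0.1122

0.1122


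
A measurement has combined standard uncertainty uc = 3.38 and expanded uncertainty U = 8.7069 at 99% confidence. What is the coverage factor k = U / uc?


k = U / uc
k = 8.7069 / 3.38
k = 2.576

2.576


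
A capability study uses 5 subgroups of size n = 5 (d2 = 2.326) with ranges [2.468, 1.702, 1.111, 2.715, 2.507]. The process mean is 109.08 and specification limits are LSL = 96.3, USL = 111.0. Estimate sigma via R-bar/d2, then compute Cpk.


R_bar = (2.468 + 1.702 + 1.111 + 2.715 + 2.507) / 5 = 2.1006
sigma = R_bar / d2 = 2.1006 / 2.326 = 0.90309544
Cp = (USL - LSL)/(6*sigma) = (111.0 - 96.3)/(6*0.90309544) = 2.7129
Cpu = (111.0 - 109.08)/(3*0.90309544) = 0.7087
Cpl = (109.08 - 96.3)/(3*0.90309544) = 4.7171
Cpk = min(Cpu, Cpl) = 0.7087

0.7087


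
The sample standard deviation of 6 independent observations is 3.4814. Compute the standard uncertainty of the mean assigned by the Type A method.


u_A = s / sqrt(n)
u_A = 3.4814 / sqrt(6)
u_A = 3.4814 / 2.4494897
u_A = 1.4213

1.4213


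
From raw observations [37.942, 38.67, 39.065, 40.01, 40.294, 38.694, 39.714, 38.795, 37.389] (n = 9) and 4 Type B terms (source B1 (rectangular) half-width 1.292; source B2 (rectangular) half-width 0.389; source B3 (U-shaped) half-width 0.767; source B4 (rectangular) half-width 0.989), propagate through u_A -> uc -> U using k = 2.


mean = (37.942 + 38.67 + 39.065 + 40.01 + 40.294 + 38.694 + 39.714 + 38.795 + 37.389) / 9 = 38.95255556
s = sqrt(sum((x - mean)^2)/(n-1)) = 0.94522115
u_A = s / sqrt(n) = 0.94522115 / sqrt(9) = 0.31507372
u_B1 = 1.292 / sqrt(3) = 0.74593655
u_B2 = 0.389 / sqrt(3) = 0.22458925
u_B3 = 0.767 / sqrt(2) = 0.5423509
u_B4 = 0.989 / sqrt(3) = 0.57099942
uc = sqrt(0.31507372^2 + 0.74593655^2 + 0.22458925^2 + 0.5423509^2 + 0.57099942^2) = 1.1516588
U = k * uc = 2 * 1.1516588
U = 2.3033

2.3033


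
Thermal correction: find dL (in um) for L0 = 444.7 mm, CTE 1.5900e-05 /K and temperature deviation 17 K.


dL = L * alpha * dT
= 444.7 * 1.5900e-05 * 17
= 0.1202024 mm
dL_um = 0.1202024 * 1000 = 120.2024 um

120.2024


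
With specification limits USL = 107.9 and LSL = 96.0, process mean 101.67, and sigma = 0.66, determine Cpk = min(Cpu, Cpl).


Cpu = (USL - mean) / (3*sigma) = (107.9 - 101.67) / (3*0.66) = 3.1465
Cpl = (mean - LSL) / (3*sigma) = (101.67 - 96.0) / (3*0.66) = 2.8636
Cpk = min(Cpu, Cpl) = 2.8636

2.8636


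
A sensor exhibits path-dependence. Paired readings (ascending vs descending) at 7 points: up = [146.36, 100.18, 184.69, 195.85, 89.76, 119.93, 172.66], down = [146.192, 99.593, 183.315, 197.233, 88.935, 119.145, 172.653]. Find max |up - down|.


|146.36 - 146.192| = 0.1680
|100.18 - 99.593| = 0.5870
|184.69 - 183.315| = 1.3750
|195.85 - 197.233| = 1.3830
|89.76 - 88.935| = 0.8250
|119.93 - 119.145| = 0.7850
|172.66 - 172.653| = 0.0070
hysteresis = max(diffs) = 1.3830

1.3830


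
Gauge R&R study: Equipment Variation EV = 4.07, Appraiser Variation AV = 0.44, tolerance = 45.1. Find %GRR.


GRR = sqrt(EV^2 + AV^2) = sqrt(4.07^2 + 0.44^2) = 4.0937147
%GRR = GRR / tol * 100 = 4.0937147 / 45.1 * 100
%GRR = 9.0770

9.0770


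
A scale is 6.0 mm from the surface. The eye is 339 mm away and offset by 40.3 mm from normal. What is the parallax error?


error = h * offset / d
= 6.0 * 40.3 / 339
= 0.7133

0.7133


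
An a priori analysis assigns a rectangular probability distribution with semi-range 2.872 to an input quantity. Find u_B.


u_B = half_width / sqrt(3)
u_B = 2.872 / 1.7320508
u_B = 1.6581

1.6581


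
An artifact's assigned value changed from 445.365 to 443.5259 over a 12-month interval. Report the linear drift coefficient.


rate = (v2 - v1) / months
= (443.5259 - 445.365) / 12
= -1.8391 / 12
= -0.1533

-0.1533


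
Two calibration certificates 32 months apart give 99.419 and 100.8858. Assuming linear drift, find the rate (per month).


rate = (v2 - v1) / months
= (100.8858 - 99.419) / 32
= 1.4668 / 32
= 0.0458

0.0458


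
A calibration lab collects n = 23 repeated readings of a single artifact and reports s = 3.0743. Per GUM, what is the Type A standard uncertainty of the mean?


u_A = s / sqrt(n)
u_A = 3.0743 / sqrt(23)
u_A = 3.0743 / 4.7958315
u_A = 0.6410

0.6410


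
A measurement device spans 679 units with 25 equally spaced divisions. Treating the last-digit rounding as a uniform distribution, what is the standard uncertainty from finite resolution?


resolution = range / divisions
resolution = 679 / 25 = 27.16
u_res = resolution / (2*sqrt(3))
u_res = 27.16 / 3.4641016
u_res = 7.8404

7.8404


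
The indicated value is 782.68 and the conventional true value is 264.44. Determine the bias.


Systematic error = measured - true
= 782.68 - 264.44
= 518.2400

518.2400


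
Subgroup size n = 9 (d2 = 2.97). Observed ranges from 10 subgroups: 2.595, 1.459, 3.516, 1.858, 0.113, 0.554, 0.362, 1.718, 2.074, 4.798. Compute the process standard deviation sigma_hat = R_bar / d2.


R_bar = (2.595 + 1.459 + 3.516 + 1.858 + 0.113 + 0.554 + 0.362 + 1.718 + 2.074 + 4.798) / 10
R_bar = 19.047 / 10 = 1.9047
sigma_hat = R_bar / d2 = 1.9047 / 2.97 = 0.6413

0.6413


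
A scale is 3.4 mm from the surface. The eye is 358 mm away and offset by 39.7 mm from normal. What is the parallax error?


error = h * offset / d
= 3.4 * 39.7 / 358
= 0.3770

0.3770


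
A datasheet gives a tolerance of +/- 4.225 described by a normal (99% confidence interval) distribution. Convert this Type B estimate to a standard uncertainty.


u_B = half_width / 2.576
u_B = 4.225 / 2.576
u_B = 1.6401

1.6401


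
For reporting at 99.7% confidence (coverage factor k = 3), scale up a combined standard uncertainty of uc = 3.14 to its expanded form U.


U = k * uc
U = 3 * 3.14
U = 9.4200

9.4200


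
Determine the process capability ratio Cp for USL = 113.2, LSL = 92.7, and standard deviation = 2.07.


Cp = (USL - LSL) / (6 * sigma)
= (113.2 - 92.7) / (6 * 2.07)
= 20.5000 / 12.4200
= 1.6506

1.6506


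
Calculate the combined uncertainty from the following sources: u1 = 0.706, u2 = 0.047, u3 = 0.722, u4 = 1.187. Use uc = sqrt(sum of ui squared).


uc = sqrt(0.706^2 + 0.047^2 + 0.722^2 + 1.187^2)
uc = sqrt(2.430898)
uc = 1.5591

1.5591


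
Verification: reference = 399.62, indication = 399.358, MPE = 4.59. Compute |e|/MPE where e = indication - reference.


e = indication - reference = 399.358 - 399.62 = -0.2620
|e| = 0.2620
ratio = |e| / MPE = 0.2620 / 4.59
ratio = 0.0571

0.0571


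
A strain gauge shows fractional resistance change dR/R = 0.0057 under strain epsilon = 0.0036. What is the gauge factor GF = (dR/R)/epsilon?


GF = (dR/R) / epsilon
= 0.0057 / 0.0036
= 1.5833

1.5833


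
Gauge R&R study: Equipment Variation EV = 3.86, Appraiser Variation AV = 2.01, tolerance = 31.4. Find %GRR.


GRR = sqrt(EV^2 + AV^2) = sqrt(3.86^2 + 2.01^2) = 4.3519766
%GRR = GRR / tol * 100 = 4.3519766 / 31.4 * 100
%GRR = 13.8598

13.8598


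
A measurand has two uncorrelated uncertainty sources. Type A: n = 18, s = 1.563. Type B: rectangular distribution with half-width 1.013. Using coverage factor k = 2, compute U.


u_A = s / sqrt(n) = 1.563 / sqrt(18) = 0.36840263
u_B = half_width / sqrt(3) = 1.013 / sqrt(3) = 0.58485582
uc = sqrt(u_A^2 + u_B^2) = sqrt(0.36840263^2 + 0.58485582^2) = 0.69121402
U = k * uc = 2 * 0.69121402
U = 1.3824

1.3824


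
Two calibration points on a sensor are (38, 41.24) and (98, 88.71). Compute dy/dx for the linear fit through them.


slope = (y2 - y1) / (x2 - x1)
= (88.71 - 41.24) / (98 - 38)
= 47.4700 / 60
= 0.7912

0.7912


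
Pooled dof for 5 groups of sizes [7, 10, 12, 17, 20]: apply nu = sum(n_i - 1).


nu = sum_i (n_i - 1)
nu = ((7 - 1) + (10 - 1) + (12 - 1) + (17 - 1) + (20 - 1))
nu = 6 + 9 + 11 + 16 + 19
nu = 61

61


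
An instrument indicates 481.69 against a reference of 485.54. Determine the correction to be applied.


Correction = standard - reading
= 485.54 - 481.69
= 3.8500

3.8500


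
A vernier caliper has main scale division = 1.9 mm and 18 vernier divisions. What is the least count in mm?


LC = MSD / n_div
= 1.9 / 18
= 0.1056

0.1056


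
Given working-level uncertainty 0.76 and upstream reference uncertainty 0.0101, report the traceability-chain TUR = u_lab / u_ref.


TUR = u_lab / u_ref
= 0.76 / 0.0101
= 75.2475

75.2475


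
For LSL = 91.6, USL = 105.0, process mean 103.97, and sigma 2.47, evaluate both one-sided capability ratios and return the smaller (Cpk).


Cpu = (USL - mean) / (3*sigma) = (105.0 - 103.97) / (3*2.47) = 0.1390
Cpl = (mean - LSL) / (3*sigma) = (103.97 - 91.6) / (3*2.47) = 1.6694
Cpk = min(Cpu, Cpl) = 0.1390

0.1390


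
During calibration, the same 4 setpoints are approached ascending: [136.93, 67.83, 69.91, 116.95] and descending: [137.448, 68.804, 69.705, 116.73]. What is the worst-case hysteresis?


|136.93 - 137.448| = 0.5180
|67.83 - 68.804| = 0.9740
|69.91 - 69.705| = 0.2050
|116.95 - 116.73| = 0.2200
hysteresis = max(diffs) = 0.9740

0.9740


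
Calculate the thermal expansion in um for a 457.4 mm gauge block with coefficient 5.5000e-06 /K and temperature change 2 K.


dL = L * alpha * dT
= 457.4 * 5.5000e-06 * 2
= 0.0050314 mm
dL_um = 0.0050314 * 1000 = 5.0314 um

5.0314


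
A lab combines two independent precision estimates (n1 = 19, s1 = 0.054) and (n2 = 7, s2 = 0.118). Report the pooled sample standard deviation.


s_p = sqrt(((n1-1)*s1^2 + (n2-1)*s2^2) / (n1+n2-2))
numerator = (19-1)*0.054^2 + (7-1)*0.118^2 = 0.052488 + 0.083544 = 0.136032
denominator = 19 + 7 - 2 = 24
s_p^2 = 0.136032 / 24 = 0.005668
s_p = sqrt(0.005668) = 0.0753

0.0753


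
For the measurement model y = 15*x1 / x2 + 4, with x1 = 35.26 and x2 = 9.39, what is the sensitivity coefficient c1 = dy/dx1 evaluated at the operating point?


y = 15*x1 / x2 + 4
dy/dx1 = 15/x2
Evaluate at x2 = 9.39: c1 = 15 / 9.39
c1 = 1.5974

1.5974


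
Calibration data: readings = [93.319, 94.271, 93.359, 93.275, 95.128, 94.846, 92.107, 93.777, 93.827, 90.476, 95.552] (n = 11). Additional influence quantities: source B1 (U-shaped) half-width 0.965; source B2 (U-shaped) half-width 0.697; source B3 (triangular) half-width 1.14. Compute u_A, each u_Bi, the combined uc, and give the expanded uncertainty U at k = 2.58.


mean = (93.319 + 94.271 + 93.359 + 93.275 + 95.128 + 94.846 + 92.107 + 93.777 + 93.827 + 90.476 + 95.552) / 11 = 93.63063636
s = sqrt(sum((x - mean)^2)/(n-1)) = 1.4300864
u_A = s / sqrt(n) = 1.4300864 / sqrt(11) = 0.43118727
u_B1 = 0.965 / sqrt(2) = 0.68235804
u_B2 = 0.697 / sqrt(2) = 0.49285343
u_B3 = 1.14 / sqrt(6) = 0.46540305
uc = sqrt(0.43118727^2 + 0.68235804^2 + 0.49285343^2 + 0.46540305^2) = 1.0540586
U = k * uc = 2.58 * 1.0540586
U = 2.7195

2.7195


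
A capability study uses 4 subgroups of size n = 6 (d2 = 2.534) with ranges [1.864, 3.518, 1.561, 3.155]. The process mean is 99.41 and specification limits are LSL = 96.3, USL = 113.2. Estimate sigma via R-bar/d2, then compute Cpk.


R_bar = (1.864 + 3.518 + 1.561 + 3.155) / 4 = 2.5245
sigma = R_bar / d2 = 2.5245 / 2.534 = 0.99625099
Cp = (USL - LSL)/(6*sigma) = (113.2 - 96.3)/(6*0.99625099) = 2.8273
Cpu = (113.2 - 99.41)/(3*0.99625099) = 4.6140
Cpl = (99.41 - 96.3)/(3*0.99625099) = 1.0406
Cpk = min(Cpu, Cpl) = 1.0406

1.0406


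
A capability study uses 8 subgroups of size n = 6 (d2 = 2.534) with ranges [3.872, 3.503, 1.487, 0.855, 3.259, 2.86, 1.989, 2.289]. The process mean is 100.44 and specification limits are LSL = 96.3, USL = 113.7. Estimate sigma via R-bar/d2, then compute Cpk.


R_bar = (3.872 + 3.503 + 1.487 + 0.855 + 3.259 + 2.86 + 1.989 + 2.289) / 8 = 2.51425
sigma = R_bar / d2 = 2.51425 / 2.534 = 0.992206
Cp = (USL - LSL)/(6*sigma) = (113.7 - 96.3)/(6*0.992206) = 2.9228
Cpu = (113.7 - 100.44)/(3*0.992206) = 4.4547
Cpl = (100.44 - 96.3)/(3*0.992206) = 1.3908
Cpk = min(Cpu, Cpl) = 1.3908

1.3908


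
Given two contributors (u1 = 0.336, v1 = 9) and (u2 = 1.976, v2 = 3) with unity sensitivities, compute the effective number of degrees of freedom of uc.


uc = sqrt(u1^2 + u2^2) = sqrt(0.336^2 + 1.976^2) = 2.0043632
v_eff = uc^4 / (u1^4/v1 + u2^4/v2)
= 2.0043632^4 / (0.336^4/9 + 1.976^4/3)
= 16.14008 / 5.0833207
v_eff = 3.1751

3.1751


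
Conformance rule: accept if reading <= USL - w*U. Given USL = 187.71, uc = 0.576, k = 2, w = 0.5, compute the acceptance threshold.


U = k * uc = 2 * 0.576 = 1.152
guard band g = w * U = 0.5 * 1.152 = 0.576
AL = USL - g = 187.71 - 0.576
AL = 187.1340

187.1340


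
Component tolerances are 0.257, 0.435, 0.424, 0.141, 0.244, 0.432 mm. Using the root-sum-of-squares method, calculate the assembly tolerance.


RSS = sqrt(0.257^2 + 0.435^2 + 0.424^2 + 0.141^2 + 0.244^2 + 0.432^2)
= sqrt(0.701091)
= 0.8373

0.8373


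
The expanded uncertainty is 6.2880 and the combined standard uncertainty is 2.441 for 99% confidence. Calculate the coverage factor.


k = U / uc
k = 6.2880 / 2.441
k = 2.576

2.576


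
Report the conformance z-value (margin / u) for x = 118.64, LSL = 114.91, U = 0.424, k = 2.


u = U / k = 0.424 / 2 = 0.212
margin = |LSL - x| = |114.91 - 118.64| = 3.73
z = margin / u = 3.73 / 0.212
z = 17.5943

17.5943


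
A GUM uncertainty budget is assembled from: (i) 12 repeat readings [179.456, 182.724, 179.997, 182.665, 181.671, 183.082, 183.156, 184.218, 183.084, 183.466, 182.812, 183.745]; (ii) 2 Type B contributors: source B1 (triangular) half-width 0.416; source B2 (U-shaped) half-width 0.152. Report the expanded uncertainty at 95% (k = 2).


mean = (179.456 + 182.724 + 179.997 + 182.665 + 181.671 + 183.082 + 183.156 + 184.218 + 183.084 + 183.466 + 182.812 + 183.745) / 12 = 182.5063333
s = sqrt(sum((x - mean)^2)/(n-1)) = 1.4440244
u_A = s / sqrt(n) = 1.4440244 / sqrt(12) = 0.41685394
u_B1 = 0.416 / sqrt(6) = 0.16983129
u_B2 = 0.152 / sqrt(2) = 0.10748023
uc = sqrt(0.41685394^2 + 0.16983129^2 + 0.10748023^2) = 0.46277627
U = k * uc = 2 * 0.46277627
U = 0.9256

0.9256


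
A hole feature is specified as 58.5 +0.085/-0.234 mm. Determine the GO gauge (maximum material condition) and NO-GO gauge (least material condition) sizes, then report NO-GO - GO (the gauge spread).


GO = nominal - lower_tol (smallest hole = maximum material condition)
GO = 58.5 - 0.234 = 58.266
NO-GO = nominal + upper_tol (largest hole = least material condition)
NO-GO = 58.5 + 0.085 = 58.585
spread = NO-GO - GO = 58.585 - 58.266 = 0.3190

0.3190


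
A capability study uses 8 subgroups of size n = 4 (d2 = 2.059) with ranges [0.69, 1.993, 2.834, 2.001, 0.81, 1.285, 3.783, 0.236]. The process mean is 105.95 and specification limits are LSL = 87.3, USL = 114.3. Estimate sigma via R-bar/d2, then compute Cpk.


R_bar = (0.69 + 1.993 + 2.834 + 2.001 + 0.81 + 1.285 + 3.783 + 0.236) / 8 = 1.704
sigma = R_bar / d2 = 1.704 / 2.059 = 0.82758621
Cp = (USL - LSL)/(6*sigma) = (114.3 - 87.3)/(6*0.82758621) = 5.4375
Cpu = (114.3 - 105.95)/(3*0.82758621) = 3.3632
Cpl = (105.95 - 87.3)/(3*0.82758621) = 7.5118
Cpk = min(Cpu, Cpl) = 3.3632

3.3632


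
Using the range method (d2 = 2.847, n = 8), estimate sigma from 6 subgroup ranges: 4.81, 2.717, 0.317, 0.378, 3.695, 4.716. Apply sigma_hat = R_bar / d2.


R_bar = (4.81 + 2.717 + 0.317 + 0.378 + 3.695 + 4.716) / 6
R_bar = 16.633 / 6 = 2.7721667
sigma_hat = R_bar / d2 = 2.7721667 / 2.847 = 0.9737

0.9737


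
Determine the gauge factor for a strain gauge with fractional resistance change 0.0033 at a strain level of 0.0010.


GF = (dR/R) / epsilon
= 0.0033 / 0.0010
= 3.3000

3.3000


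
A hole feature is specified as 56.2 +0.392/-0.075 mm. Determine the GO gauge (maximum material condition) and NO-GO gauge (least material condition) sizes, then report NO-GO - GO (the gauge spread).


GO = nominal - lower_tol (smallest hole = maximum material condition)
GO = 56.2 - 0.075 = 56.125
NO-GO = nominal + upper_tol (largest hole = least material condition)
NO-GO = 56.2 + 0.392 = 56.592
spread = NO-GO - GO = 56.592 - 56.125 = 0.4670

0.4670


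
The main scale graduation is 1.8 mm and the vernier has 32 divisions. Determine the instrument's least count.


LC = MSD / n_div
= 1.8 / 32
= 0.0563

0.0563


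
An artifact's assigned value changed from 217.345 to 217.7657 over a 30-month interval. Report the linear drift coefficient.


rate = (v2 - v1) / months
= (217.7657 - 217.345) / 30
= 0.4207 / 30
= 0.0140

0.0140


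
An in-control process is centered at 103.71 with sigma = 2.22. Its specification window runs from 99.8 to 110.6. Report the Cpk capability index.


Cpu = (USL - mean) / (3*sigma) = (110.6 - 103.71) / (3*2.22) = 1.0345
Cpl = (mean - LSL) / (3*sigma) = (103.71 - 99.8) / (3*2.22) = 0.5871
Cpk = min(Cpu, Cpl) = 0.5871

0.5871


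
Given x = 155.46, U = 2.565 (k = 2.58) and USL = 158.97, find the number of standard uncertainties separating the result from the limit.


u = U / k = 2.565 / 2.58 = 0.99418605
margin = |USL - x| = |158.97 - 155.46| = 3.51
z = margin / u = 3.51 / 0.99418605
z = 3.5305

3.5305


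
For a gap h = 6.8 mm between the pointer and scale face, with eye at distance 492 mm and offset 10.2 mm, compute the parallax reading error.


error = h * offset / d
= 6.8 * 10.2 / 492
= 0.1410

0.1410


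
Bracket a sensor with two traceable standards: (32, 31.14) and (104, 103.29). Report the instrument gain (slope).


slope = (y2 - y1) / (x2 - x1)
= (103.29 - 31.14) / (104 - 32)
= 72.1500 / 72
= 1.0021

1.0021


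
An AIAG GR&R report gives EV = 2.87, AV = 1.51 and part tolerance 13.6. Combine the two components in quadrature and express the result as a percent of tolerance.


GRR = sqrt(EV^2 + AV^2) = sqrt(2.87^2 + 1.51^2) = 3.2429924
%GRR = GRR / tol * 100 = 3.2429924 / 13.6 * 100
%GRR = 23.8455

23.8455


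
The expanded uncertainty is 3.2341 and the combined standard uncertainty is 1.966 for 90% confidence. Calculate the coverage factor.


k = U / uc
k = 3.2341 / 1.966
k = 1.645

1.645


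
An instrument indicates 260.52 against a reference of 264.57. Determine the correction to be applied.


Correction = standard - reading
= 264.57 - 260.52
= 4.0500

4.0500


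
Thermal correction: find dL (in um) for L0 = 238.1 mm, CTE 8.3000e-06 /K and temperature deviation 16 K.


dL = L * alpha * dT
= 238.1 * 8.3000e-06 * 16
= 0.0316197 mm
dL_um = 0.0316197 * 1000 = 31.6197 um

31.6197


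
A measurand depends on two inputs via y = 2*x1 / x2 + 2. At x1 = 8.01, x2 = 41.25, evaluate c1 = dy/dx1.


y = 2*x1 / x2 + 2
dy/dx1 = 2/x2
Evaluate at x2 = 41.25: c1 = 2 / 41.25
c1 = 0.0485

0.0485


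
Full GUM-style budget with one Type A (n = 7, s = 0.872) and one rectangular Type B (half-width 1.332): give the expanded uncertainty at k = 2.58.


u_A = s / sqrt(n) = 0.872 / sqrt(7) = 0.32958502
u_B = half_width / sqrt(3) = 1.332 / sqrt(3) = 0.76903056
uc = sqrt(u_A^2 + u_B^2) = sqrt(0.32958502^2 + 0.76903056^2) = 0.83668052
U = k * uc = 2.58 * 0.83668052
U = 2.1586

2.1586


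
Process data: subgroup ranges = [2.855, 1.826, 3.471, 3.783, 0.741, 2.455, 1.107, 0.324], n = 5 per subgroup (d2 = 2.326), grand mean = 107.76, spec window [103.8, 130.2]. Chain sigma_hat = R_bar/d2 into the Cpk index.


R_bar = (2.855 + 1.826 + 3.471 + 3.783 + 0.741 + 2.455 + 1.107 + 0.324) / 8 = 2.07025
sigma = R_bar / d2 = 2.07025 / 2.326 = 0.89004729
Cp = (USL - LSL)/(6*sigma) = (130.2 - 103.8)/(6*0.89004729) = 4.9436
Cpu = (130.2 - 107.76)/(3*0.89004729) = 8.4040
Cpl = (107.76 - 103.8)/(3*0.89004729) = 1.4831
Cpk = min(Cpu, Cpl) = 1.4831

1.4831


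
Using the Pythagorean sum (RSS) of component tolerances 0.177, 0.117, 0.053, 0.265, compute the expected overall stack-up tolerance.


RSS = sqrt(0.177^2 + 0.117^2 + 0.053^2 + 0.265^2)
= sqrt(0.118052)
= 0.3436

0.3436


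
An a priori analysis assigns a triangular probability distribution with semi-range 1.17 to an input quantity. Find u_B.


u_B = half_width / sqrt(6)
u_B = 1.17 / 2.4494897
u_B = 0.4777

0.4777


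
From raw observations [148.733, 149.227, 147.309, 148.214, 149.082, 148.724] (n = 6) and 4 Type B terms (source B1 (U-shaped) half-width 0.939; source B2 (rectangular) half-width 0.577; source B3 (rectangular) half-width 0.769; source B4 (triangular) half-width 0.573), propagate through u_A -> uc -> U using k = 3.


mean = (148.733 + 149.227 + 147.309 + 148.214 + 149.082 + 148.724) / 6 = 148.5481667
s = sqrt(sum((x - mean)^2)/(n-1)) = 0.7011526
u_A = s / sqrt(n) = 0.7011526 / sqrt(6) = 0.28624435
u_B1 = 0.939 / sqrt(2) = 0.66397327
u_B2 = 0.577 / sqrt(3) = 0.33313111
u_B3 = 0.769 / sqrt(3) = 0.44398236
u_B4 = 0.573 / sqrt(6) = 0.23392627
uc = sqrt(0.28624435^2 + 0.66397327^2 + 0.33313111^2 + 0.44398236^2 + 0.23392627^2) = 0.94107093
U = k * uc = 3 * 0.94107093
U = 2.8232

2.8232


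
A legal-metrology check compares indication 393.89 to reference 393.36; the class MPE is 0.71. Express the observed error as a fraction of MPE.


e = indication - reference = 393.89 - 393.36 = 0.5300
|e| = 0.5300
ratio = |e| / MPE = 0.5300 / 0.71
ratio = 0.7465

0.7465


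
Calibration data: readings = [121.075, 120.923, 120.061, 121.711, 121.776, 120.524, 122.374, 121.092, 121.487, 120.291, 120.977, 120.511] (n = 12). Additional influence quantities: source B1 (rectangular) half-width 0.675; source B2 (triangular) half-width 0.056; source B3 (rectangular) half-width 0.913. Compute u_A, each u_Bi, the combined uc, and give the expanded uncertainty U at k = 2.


mean = (121.075 + 120.923 + 120.061 + 121.711 + 121.776 + 120.524 + 122.374 + 121.092 + 121.487 + 120.291 + 120.977 + 120.511) / 12 = 121.0668333
s = sqrt(sum((x - mean)^2)/(n-1)) = 0.67754823
u_A = s / sqrt(n) = 0.67754823 / sqrt(12) = 0.19559133
u_B1 = 0.675 / sqrt(3) = 0.38971143
u_B2 = 0.056 / sqrt(6) = 0.022861904
u_B3 = 0.913 / sqrt(3) = 0.5271208
uc = sqrt(0.19559133^2 + 0.38971143^2 + 0.022861904^2 + 0.5271208^2) = 0.68447788
U = k * uc = 2 * 0.68447788
U = 1.3690

1.3690


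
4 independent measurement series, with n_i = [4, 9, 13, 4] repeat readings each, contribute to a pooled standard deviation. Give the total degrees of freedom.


nu = sum_i (n_i - 1)
nu = ((4 - 1) + (9 - 1) + (13 - 1) + (4 - 1))
nu = 3 + 8 + 12 + 3
nu = 26

26


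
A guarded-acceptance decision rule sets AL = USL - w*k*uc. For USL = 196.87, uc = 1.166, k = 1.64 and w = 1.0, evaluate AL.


U = k * uc = 1.64 * 1.166 = 1.91224
guard band g = w * U = 1.0 * 1.91224 = 1.91224
AL = USL - g = 196.87 - 1.91224
AL = 194.9578

194.9578


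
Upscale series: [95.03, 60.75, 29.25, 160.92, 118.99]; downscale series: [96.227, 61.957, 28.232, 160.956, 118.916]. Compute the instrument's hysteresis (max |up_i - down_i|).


|95.03 - 96.227| = 1.1970
|60.75 - 61.957| = 1.2070
|29.25 - 28.232| = 1.0180
|160.92 - 160.956| = 0.0360
|118.99 - 118.916| = 0.0740
hysteresis = max(diffs) = 1.2070

1.2070


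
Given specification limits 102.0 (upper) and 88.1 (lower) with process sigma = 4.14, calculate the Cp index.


Cp = (USL - LSL) / (6 * sigma)
= (102.0 - 88.1) / (6 * 4.14)
= 13.9000 / 24.8400
= 0.5596

0.5596


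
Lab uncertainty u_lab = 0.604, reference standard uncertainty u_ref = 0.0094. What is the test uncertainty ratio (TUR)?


TUR = u_lab / u_ref
= 0.604 / 0.0094
= 64.2553

64.2553


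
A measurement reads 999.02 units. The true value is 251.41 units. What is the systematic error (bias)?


Systematic error = measured - true
= 999.02 - 251.41
= 747.6100

747.6100


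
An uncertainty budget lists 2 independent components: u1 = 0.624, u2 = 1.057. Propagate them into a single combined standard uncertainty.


uc = sqrt(0.624^2 + 1.057^2)
uc = sqrt(1.506625)
uc = 1.2274

1.2274


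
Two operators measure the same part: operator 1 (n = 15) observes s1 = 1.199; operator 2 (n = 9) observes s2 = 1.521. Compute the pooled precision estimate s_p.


s_p = sqrt(((n1-1)*s1^2 + (n2-1)*s2^2) / (n1+n2-2))
numerator = (15-1)*1.199^2 + (9-1)*1.521^2 = 20.126414 + 18.507528 = 38.633942
denominator = 15 + 9 - 2 = 22
s_p^2 = 38.633942 / 22 = 1.7560883
s_p = sqrt(1.7560883) = 1.3252

1.3252


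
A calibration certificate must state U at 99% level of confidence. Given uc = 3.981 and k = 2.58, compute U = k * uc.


U = k * uc
U = 2.58 * 3.981
U = 10.2710

10.2710


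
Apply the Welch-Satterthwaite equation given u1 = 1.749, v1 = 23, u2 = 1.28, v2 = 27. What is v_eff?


uc = sqrt(u1^2 + u2^2) = sqrt(1.749^2 + 1.28^2) = 2.1673488
v_eff = uc^4 / (u1^4/v1 + u2^4/v2)
= 2.1673488^4 / (1.749^4/23 + 1.28^4/27)
= 22.065574 / 0.50626781
v_eff = 43.5848

43.5848


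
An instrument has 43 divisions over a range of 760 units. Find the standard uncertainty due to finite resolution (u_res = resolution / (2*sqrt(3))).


resolution = range / divisions
resolution = 760 / 43 = 17.674419
u_res = resolution / (2*sqrt(3))
u_res = 17.674419 / 3.4641016
u_res = 5.1022

5.1022


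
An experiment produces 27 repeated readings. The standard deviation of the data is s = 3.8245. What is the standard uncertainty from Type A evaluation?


u_A = s / sqrt(n)
u_A = 3.8245 / sqrt(27)
u_A = 3.8245 / 5.1961524
u_A = 0.7360

0.7360


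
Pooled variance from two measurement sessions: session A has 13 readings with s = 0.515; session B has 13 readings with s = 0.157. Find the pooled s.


s_p = sqrt(((n1-1)*s1^2 + (n2-1)*s2^2) / (n1+n2-2))
numerator = (13-1)*0.515^2 + (13-1)*0.157^2 = 3.1827 + 0.295788 = 3.478488
denominator = 13 + 13 - 2 = 24
s_p^2 = 3.478488 / 24 = 0.144937
s_p = sqrt(0.144937) = 0.3807

0.3807


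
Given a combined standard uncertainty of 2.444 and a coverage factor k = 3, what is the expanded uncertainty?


U = k * uc
U = 3 * 2.444
U = 7.3320

7.3320


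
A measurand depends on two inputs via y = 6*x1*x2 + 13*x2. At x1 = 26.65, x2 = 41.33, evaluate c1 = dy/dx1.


y = 6*x1*x2 + 13*x2
dy/dx1 = 6*x2
Evaluate at x2 = 41.33: c1 = 6 * 41.33
c1 = 247.9800

247.9800


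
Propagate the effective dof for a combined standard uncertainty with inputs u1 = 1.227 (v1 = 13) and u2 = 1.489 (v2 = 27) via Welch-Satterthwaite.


uc = sqrt(u1^2 + u2^2) = sqrt(1.227^2 + 1.489^2) = 1.929417
v_eff = uc^4 / (u1^4/v1 + u2^4/v2)
= 1.929417^4 / (1.227^4/13 + 1.489^4/27)
= 13.858123 / 0.3564154
v_eff = 38.8819

38.8819


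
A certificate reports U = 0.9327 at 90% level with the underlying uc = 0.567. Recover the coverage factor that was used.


k = U / uc
k = 0.9327 / 0.567
k = 1.645

1.645


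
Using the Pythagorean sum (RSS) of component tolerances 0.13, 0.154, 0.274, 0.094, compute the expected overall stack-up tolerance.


RSS = sqrt(0.13^2 + 0.154^2 + 0.274^2 + 0.094^2)
= sqrt(0.124528)
= 0.3529

0.3529


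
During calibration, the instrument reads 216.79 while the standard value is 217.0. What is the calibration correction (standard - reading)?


Correction = standard - reading
= 217.0 - 216.79
= 0.2100

0.2100


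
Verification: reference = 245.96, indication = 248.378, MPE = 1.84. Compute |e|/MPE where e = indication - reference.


e = indication - reference = 248.378 - 245.96 = 2.4180
|e| = 2.4180
ratio = |e| / MPE = 2.4180 / 1.84
ratio = 1.3141

1.3141


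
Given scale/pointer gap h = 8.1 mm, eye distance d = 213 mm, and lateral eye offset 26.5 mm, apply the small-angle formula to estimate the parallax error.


error = h * offset / d
= 8.1 * 26.5 / 213
= 1.0077

1.0077


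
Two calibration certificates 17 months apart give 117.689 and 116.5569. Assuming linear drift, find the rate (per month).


rate = (v2 - v1) / months
= (116.5569 - 117.689) / 17
= -1.1321 / 17
= -0.0666

-0.0666


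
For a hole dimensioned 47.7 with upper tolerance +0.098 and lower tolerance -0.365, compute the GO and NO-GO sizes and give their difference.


GO = nominal - lower_tol (smallest hole = maximum material condition)
GO = 47.7 - 0.365 = 47.335
NO-GO = nominal + upper_tol (largest hole = least material condition)
NO-GO = 47.7 + 0.098 = 47.798
spread = NO-GO - GO = 47.798 - 47.335 = 0.4630

0.4630


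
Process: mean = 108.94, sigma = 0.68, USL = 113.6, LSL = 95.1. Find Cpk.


Cpu = (USL - mean) / (3*sigma) = (113.6 - 108.94) / (3*0.68) = 2.2843
Cpl = (mean - LSL) / (3*sigma) = (108.94 - 95.1) / (3*0.68) = 6.7843
Cpk = min(Cpu, Cpl) = 2.2843

2.2843


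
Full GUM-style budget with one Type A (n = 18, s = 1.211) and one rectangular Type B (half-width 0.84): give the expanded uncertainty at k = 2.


u_A = s / sqrt(n) = 1.211 / sqrt(18) = 0.28543544
u_B = half_width / sqrt(3) = 0.84 / sqrt(3) = 0.48497423
uc = sqrt(u_A^2 + u_B^2) = sqrt(0.28543544^2 + 0.48497423^2) = 0.56273741
U = k * uc = 2 * 0.56273741
U = 1.1255

1.1255


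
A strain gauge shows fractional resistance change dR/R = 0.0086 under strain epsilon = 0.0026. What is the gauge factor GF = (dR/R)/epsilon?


GF = (dR/R) / epsilon
= 0.0086 / 0.0026
= 3.3077

3.3077


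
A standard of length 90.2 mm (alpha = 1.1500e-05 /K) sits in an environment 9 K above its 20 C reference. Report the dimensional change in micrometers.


dL = L * alpha * dT
= 90.2 * 1.1500e-05 * 9
= 0.0093357 mm
dL_um = 0.0093357 * 1000 = 9.3357 um

9.3357


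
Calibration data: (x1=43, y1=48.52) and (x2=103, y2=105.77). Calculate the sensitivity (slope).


slope = (y2 - y1) / (x2 - x1)
= (105.77 - 48.52) / (103 - 43)
= 57.2500 / 60
= 0.9542

0.9542


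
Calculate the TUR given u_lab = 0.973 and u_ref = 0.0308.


TUR = u_lab / u_ref
= 0.973 / 0.0308
= 31.5909

31.5909


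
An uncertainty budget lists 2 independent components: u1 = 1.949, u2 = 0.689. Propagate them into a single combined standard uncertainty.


uc = sqrt(1.949^2 + 0.689^2)
uc = sqrt(4.273322)
uc = 2.0672

2.0672


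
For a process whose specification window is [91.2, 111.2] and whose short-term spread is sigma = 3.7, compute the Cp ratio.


Cp = (USL - LSL) / (6 * sigma)
= (111.2 - 91.2) / (6 * 3.7)
= 20.0000 / 22.2000
= 0.9009

0.9009


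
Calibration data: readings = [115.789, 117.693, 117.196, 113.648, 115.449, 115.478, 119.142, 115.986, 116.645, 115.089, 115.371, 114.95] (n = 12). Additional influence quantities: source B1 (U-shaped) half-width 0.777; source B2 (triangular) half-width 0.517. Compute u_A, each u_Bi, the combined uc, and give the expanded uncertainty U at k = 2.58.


mean = (115.789 + 117.693 + 117.196 + 113.648 + 115.449 + 115.478 + 119.142 + 115.986 + 116.645 + 115.089 + 115.371 + 114.95) / 12 = 116.0363333
s = sqrt(sum((x - mean)^2)/(n-1)) = 1.4475616
u_A = s / sqrt(n) = 1.4475616 / sqrt(12) = 0.41787504
u_B1 = 0.777 / sqrt(2) = 0.54942197
u_B2 = 0.517 / sqrt(6) = 0.21106437
uc = sqrt(0.41787504^2 + 0.54942197^2 + 0.21106437^2) = 0.72182561
U = k * uc = 2.58 * 0.72182561
U = 1.8623

1.8623


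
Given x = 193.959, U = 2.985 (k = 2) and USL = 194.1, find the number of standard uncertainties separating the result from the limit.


u = U / k = 2.985 / 2 = 1.4925
margin = |USL - x| = |194.1 - 193.959| = 0.141
z = margin / u = 0.141 / 1.4925
z = 0.0945

0.0945


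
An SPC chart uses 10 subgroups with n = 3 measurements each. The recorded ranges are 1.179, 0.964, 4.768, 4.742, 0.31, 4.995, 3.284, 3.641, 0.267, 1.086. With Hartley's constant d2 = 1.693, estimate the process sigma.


R_bar = (1.179 + 0.964 + 4.768 + 4.742 + 0.31 + 4.995 + 3.284 + 3.641 + 0.267 + 1.086) / 10
R_bar = 25.236 / 10 = 2.5236
sigma_hat = R_bar / d2 = 2.5236 / 1.693 = 1.4906

1.4906


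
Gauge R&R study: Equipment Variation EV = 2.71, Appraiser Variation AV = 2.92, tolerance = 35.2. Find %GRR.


GRR = sqrt(EV^2 + AV^2) = sqrt(2.71^2 + 2.92^2) = 3.9837796
%GRR = GRR / tol * 100 = 3.9837796 / 35.2 * 100
%GRR = 11.3176

11.3176


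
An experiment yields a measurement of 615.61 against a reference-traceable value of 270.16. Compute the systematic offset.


Systematic error = measured - true
= 615.61 - 270.16
= 345.4500

345.4500


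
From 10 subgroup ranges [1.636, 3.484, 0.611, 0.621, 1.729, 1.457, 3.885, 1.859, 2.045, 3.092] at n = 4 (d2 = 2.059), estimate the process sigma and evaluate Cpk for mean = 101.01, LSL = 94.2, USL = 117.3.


R_bar = (1.636 + 3.484 + 0.611 + 0.621 + 1.729 + 1.457 + 3.885 + 1.859 + 2.045 + 3.092) / 10 = 2.0419
sigma = R_bar / d2 = 2.0419 / 2.059 = 0.991695
Cp = (USL - LSL)/(6*sigma) = (117.3 - 94.2)/(6*0.991695) = 3.8822
Cpu = (117.3 - 101.01)/(3*0.991695) = 5.4755
Cpl = (101.01 - 94.2)/(3*0.991695) = 2.2890
Cpk = min(Cpu, Cpl) = 2.2890

2.2890


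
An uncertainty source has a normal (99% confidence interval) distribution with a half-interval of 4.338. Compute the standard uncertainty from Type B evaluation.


u_B = half_width / 2.576
u_B = 4.338 / 2.576
u_B = 1.6840

1.6840


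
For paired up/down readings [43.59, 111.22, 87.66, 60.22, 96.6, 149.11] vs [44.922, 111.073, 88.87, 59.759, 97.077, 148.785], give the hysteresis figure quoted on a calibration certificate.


|43.59 - 44.922| = 1.3320
|111.22 - 111.073| = 0.1470
|87.66 - 88.87| = 1.2100
|60.22 - 59.759| = 0.4610
|96.6 - 97.077| = 0.4770
|149.11 - 148.785| = 0.3250
hysteresis = max(diffs) = 1.3320

1.3320


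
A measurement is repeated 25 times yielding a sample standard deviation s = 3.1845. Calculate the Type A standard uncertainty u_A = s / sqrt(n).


u_A = s / sqrt(n)
u_A = 3.1845 / sqrt(25)
u_A = 3.1845 / 5
u_A = 0.6369

0.6369


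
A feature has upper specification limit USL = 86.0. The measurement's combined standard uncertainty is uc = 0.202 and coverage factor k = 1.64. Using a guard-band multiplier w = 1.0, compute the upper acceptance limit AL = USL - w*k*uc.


U = k * uc = 1.64 * 0.202 = 0.33128
guard band g = w * U = 1.0 * 0.33128 = 0.33128
AL = USL - g = 86.0 - 0.33128
AL = 85.6687

85.6687


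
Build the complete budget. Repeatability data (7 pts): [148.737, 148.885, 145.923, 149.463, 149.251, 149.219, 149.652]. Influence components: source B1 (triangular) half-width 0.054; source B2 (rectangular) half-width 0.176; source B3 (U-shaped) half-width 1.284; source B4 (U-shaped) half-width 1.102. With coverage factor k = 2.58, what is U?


mean = (148.737 + 148.885 + 145.923 + 149.463 + 149.251 + 149.219 + 149.652) / 7 = 148.7328571
s = sqrt(sum((x - mean)^2)/(n-1)) = 1.2780976
u_A = s / sqrt(n) = 1.2780976 / sqrt(7) = 0.48307549
u_B1 = 0.054 / sqrt(6) = 0.022045408
u_B2 = 0.176 / sqrt(3) = 0.10161365
u_B3 = 1.284 / sqrt(2) = 0.90792511
u_B4 = 1.102 / sqrt(2) = 0.77923167
uc = sqrt(0.48307549^2 + 0.022045408^2 + 0.10161365^2 + 0.90792511^2 + 0.77923167^2) = 1.2944896
U = k * uc = 2.58 * 1.2944896
U = 3.3398

3.3398


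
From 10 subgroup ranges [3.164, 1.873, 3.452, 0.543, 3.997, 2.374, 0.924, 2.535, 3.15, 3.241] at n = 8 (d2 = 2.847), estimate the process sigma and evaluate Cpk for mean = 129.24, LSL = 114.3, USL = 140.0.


R_bar = (3.164 + 1.873 + 3.452 + 0.543 + 3.997 + 2.374 + 0.924 + 2.535 + 3.15 + 3.241) / 10 = 2.5253
sigma = R_bar / d2 = 2.5253 / 2.847 = 0.88700386
Cp = (USL - LSL)/(6*sigma) = (140.0 - 114.3)/(6*0.88700386) = 4.8290
Cpu = (140.0 - 129.24)/(3*0.88700386) = 4.0436
Cpl = (129.24 - 114.3)/(3*0.88700386) = 5.6144
Cpk = min(Cpu, Cpl) = 4.0436

4.0436


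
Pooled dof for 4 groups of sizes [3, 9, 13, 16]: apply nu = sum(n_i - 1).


nu = sum_i (n_i - 1)
nu = ((3 - 1) + (9 - 1) + (13 - 1) + (16 - 1))
nu = 2 + 8 + 12 + 15
nu = 37

37


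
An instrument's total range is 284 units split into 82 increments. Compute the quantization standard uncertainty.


resolution = range / divisions
resolution = 284 / 82 = 3.4634146
u_res = resolution / (2*sqrt(3))
u_res = 3.4634146 / 3.4641016
u_res = 0.9998

0.9998
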